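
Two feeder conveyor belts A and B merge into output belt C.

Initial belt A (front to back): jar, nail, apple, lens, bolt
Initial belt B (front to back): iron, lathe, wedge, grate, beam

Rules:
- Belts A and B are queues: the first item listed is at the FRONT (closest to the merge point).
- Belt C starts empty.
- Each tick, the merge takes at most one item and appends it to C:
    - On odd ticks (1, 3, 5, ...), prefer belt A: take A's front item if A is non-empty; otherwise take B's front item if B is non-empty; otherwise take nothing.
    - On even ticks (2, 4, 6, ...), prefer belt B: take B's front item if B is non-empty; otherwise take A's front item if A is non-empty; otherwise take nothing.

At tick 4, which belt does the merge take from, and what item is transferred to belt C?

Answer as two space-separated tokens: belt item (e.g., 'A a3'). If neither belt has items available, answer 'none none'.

Answer: B lathe

Derivation:
Tick 1: prefer A, take jar from A; A=[nail,apple,lens,bolt] B=[iron,lathe,wedge,grate,beam] C=[jar]
Tick 2: prefer B, take iron from B; A=[nail,apple,lens,bolt] B=[lathe,wedge,grate,beam] C=[jar,iron]
Tick 3: prefer A, take nail from A; A=[apple,lens,bolt] B=[lathe,wedge,grate,beam] C=[jar,iron,nail]
Tick 4: prefer B, take lathe from B; A=[apple,lens,bolt] B=[wedge,grate,beam] C=[jar,iron,nail,lathe]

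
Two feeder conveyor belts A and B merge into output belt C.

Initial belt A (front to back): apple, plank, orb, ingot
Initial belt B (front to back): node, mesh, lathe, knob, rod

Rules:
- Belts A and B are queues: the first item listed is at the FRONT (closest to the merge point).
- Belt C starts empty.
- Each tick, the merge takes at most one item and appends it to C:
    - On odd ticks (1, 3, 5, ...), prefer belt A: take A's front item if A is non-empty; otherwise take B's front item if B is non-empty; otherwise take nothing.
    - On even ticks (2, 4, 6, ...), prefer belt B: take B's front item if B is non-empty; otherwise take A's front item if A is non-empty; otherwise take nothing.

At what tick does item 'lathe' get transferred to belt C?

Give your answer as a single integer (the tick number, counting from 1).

Tick 1: prefer A, take apple from A; A=[plank,orb,ingot] B=[node,mesh,lathe,knob,rod] C=[apple]
Tick 2: prefer B, take node from B; A=[plank,orb,ingot] B=[mesh,lathe,knob,rod] C=[apple,node]
Tick 3: prefer A, take plank from A; A=[orb,ingot] B=[mesh,lathe,knob,rod] C=[apple,node,plank]
Tick 4: prefer B, take mesh from B; A=[orb,ingot] B=[lathe,knob,rod] C=[apple,node,plank,mesh]
Tick 5: prefer A, take orb from A; A=[ingot] B=[lathe,knob,rod] C=[apple,node,plank,mesh,orb]
Tick 6: prefer B, take lathe from B; A=[ingot] B=[knob,rod] C=[apple,node,plank,mesh,orb,lathe]

Answer: 6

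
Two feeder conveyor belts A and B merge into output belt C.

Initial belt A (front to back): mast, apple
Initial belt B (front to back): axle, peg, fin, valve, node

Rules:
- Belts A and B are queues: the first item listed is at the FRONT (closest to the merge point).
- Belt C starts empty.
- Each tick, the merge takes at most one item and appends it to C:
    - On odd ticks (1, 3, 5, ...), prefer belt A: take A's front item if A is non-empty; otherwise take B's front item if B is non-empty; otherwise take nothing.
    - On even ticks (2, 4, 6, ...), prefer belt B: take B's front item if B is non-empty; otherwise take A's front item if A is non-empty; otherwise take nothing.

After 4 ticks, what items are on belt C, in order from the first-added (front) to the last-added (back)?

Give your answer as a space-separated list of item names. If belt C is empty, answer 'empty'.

Tick 1: prefer A, take mast from A; A=[apple] B=[axle,peg,fin,valve,node] C=[mast]
Tick 2: prefer B, take axle from B; A=[apple] B=[peg,fin,valve,node] C=[mast,axle]
Tick 3: prefer A, take apple from A; A=[-] B=[peg,fin,valve,node] C=[mast,axle,apple]
Tick 4: prefer B, take peg from B; A=[-] B=[fin,valve,node] C=[mast,axle,apple,peg]

Answer: mast axle apple peg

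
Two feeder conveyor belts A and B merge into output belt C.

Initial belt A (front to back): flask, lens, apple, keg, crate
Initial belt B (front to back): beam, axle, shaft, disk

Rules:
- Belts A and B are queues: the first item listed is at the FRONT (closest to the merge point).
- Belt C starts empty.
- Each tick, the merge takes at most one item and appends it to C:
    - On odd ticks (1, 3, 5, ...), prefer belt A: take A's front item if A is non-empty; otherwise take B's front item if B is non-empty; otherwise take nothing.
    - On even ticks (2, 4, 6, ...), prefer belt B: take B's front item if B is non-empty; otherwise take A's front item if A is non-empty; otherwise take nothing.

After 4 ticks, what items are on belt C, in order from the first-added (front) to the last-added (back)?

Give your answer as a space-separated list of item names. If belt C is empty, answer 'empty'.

Tick 1: prefer A, take flask from A; A=[lens,apple,keg,crate] B=[beam,axle,shaft,disk] C=[flask]
Tick 2: prefer B, take beam from B; A=[lens,apple,keg,crate] B=[axle,shaft,disk] C=[flask,beam]
Tick 3: prefer A, take lens from A; A=[apple,keg,crate] B=[axle,shaft,disk] C=[flask,beam,lens]
Tick 4: prefer B, take axle from B; A=[apple,keg,crate] B=[shaft,disk] C=[flask,beam,lens,axle]

Answer: flask beam lens axle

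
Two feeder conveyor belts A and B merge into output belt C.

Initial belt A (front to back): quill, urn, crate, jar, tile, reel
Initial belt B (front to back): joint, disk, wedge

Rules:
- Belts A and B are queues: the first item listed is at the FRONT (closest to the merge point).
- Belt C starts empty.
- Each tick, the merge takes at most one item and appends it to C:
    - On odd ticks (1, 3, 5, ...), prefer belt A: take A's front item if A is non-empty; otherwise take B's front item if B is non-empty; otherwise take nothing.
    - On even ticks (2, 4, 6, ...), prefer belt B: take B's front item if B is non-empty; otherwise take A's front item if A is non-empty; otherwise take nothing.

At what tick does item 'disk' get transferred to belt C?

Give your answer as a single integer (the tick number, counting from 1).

Tick 1: prefer A, take quill from A; A=[urn,crate,jar,tile,reel] B=[joint,disk,wedge] C=[quill]
Tick 2: prefer B, take joint from B; A=[urn,crate,jar,tile,reel] B=[disk,wedge] C=[quill,joint]
Tick 3: prefer A, take urn from A; A=[crate,jar,tile,reel] B=[disk,wedge] C=[quill,joint,urn]
Tick 4: prefer B, take disk from B; A=[crate,jar,tile,reel] B=[wedge] C=[quill,joint,urn,disk]

Answer: 4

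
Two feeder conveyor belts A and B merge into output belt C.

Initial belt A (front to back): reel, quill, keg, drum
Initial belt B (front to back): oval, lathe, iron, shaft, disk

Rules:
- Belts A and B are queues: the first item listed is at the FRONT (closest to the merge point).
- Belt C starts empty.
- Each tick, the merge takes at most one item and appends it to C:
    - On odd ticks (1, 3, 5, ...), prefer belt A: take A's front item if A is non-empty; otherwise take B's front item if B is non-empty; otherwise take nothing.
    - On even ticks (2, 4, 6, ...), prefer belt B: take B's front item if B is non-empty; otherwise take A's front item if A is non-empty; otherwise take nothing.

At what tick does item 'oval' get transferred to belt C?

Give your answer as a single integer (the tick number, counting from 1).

Tick 1: prefer A, take reel from A; A=[quill,keg,drum] B=[oval,lathe,iron,shaft,disk] C=[reel]
Tick 2: prefer B, take oval from B; A=[quill,keg,drum] B=[lathe,iron,shaft,disk] C=[reel,oval]

Answer: 2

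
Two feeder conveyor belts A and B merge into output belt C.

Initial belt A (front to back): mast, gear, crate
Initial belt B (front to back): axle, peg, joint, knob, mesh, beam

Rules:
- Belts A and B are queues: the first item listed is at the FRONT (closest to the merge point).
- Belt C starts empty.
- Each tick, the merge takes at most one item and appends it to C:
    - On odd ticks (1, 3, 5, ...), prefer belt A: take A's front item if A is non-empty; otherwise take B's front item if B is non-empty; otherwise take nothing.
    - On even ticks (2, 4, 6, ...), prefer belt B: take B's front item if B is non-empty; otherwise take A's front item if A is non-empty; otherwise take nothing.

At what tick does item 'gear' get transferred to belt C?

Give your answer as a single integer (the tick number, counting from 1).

Answer: 3

Derivation:
Tick 1: prefer A, take mast from A; A=[gear,crate] B=[axle,peg,joint,knob,mesh,beam] C=[mast]
Tick 2: prefer B, take axle from B; A=[gear,crate] B=[peg,joint,knob,mesh,beam] C=[mast,axle]
Tick 3: prefer A, take gear from A; A=[crate] B=[peg,joint,knob,mesh,beam] C=[mast,axle,gear]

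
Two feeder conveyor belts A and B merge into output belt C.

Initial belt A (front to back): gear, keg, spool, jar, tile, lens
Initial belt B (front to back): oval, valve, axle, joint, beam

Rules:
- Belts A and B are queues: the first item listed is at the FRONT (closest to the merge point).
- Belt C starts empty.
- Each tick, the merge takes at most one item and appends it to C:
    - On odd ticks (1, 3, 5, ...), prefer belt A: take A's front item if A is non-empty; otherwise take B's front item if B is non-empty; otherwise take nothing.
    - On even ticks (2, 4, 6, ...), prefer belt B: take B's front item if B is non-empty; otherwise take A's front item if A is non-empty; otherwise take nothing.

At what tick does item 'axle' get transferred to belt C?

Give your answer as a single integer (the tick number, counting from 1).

Tick 1: prefer A, take gear from A; A=[keg,spool,jar,tile,lens] B=[oval,valve,axle,joint,beam] C=[gear]
Tick 2: prefer B, take oval from B; A=[keg,spool,jar,tile,lens] B=[valve,axle,joint,beam] C=[gear,oval]
Tick 3: prefer A, take keg from A; A=[spool,jar,tile,lens] B=[valve,axle,joint,beam] C=[gear,oval,keg]
Tick 4: prefer B, take valve from B; A=[spool,jar,tile,lens] B=[axle,joint,beam] C=[gear,oval,keg,valve]
Tick 5: prefer A, take spool from A; A=[jar,tile,lens] B=[axle,joint,beam] C=[gear,oval,keg,valve,spool]
Tick 6: prefer B, take axle from B; A=[jar,tile,lens] B=[joint,beam] C=[gear,oval,keg,valve,spool,axle]

Answer: 6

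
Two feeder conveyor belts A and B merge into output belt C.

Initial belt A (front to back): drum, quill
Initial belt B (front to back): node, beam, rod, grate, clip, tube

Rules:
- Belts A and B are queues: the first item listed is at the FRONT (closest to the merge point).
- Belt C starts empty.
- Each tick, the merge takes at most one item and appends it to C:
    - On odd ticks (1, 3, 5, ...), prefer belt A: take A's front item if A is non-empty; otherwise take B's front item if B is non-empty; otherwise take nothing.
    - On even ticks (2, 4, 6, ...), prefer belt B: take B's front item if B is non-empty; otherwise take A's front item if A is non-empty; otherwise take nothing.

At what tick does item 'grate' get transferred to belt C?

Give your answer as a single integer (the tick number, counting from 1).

Answer: 6

Derivation:
Tick 1: prefer A, take drum from A; A=[quill] B=[node,beam,rod,grate,clip,tube] C=[drum]
Tick 2: prefer B, take node from B; A=[quill] B=[beam,rod,grate,clip,tube] C=[drum,node]
Tick 3: prefer A, take quill from A; A=[-] B=[beam,rod,grate,clip,tube] C=[drum,node,quill]
Tick 4: prefer B, take beam from B; A=[-] B=[rod,grate,clip,tube] C=[drum,node,quill,beam]
Tick 5: prefer A, take rod from B; A=[-] B=[grate,clip,tube] C=[drum,node,quill,beam,rod]
Tick 6: prefer B, take grate from B; A=[-] B=[clip,tube] C=[drum,node,quill,beam,rod,grate]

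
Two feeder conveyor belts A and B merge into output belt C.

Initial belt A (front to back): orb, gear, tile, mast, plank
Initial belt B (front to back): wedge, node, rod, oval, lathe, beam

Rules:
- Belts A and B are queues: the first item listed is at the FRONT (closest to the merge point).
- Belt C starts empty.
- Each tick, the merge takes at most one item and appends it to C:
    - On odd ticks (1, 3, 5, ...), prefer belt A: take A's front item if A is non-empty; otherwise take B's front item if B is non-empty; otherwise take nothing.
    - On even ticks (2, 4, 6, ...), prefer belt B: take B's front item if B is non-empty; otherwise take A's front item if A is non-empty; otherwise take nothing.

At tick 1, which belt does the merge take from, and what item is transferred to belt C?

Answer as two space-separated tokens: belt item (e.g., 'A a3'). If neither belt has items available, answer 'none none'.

Answer: A orb

Derivation:
Tick 1: prefer A, take orb from A; A=[gear,tile,mast,plank] B=[wedge,node,rod,oval,lathe,beam] C=[orb]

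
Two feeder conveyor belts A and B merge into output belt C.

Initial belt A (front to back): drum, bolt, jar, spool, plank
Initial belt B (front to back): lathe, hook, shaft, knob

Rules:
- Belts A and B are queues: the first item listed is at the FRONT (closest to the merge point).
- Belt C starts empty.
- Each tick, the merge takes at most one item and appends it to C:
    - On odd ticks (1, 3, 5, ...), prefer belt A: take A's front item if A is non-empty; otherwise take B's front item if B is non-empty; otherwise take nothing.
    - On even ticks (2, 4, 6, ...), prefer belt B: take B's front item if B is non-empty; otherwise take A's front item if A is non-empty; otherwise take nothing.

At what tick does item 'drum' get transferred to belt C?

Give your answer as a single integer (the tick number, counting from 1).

Tick 1: prefer A, take drum from A; A=[bolt,jar,spool,plank] B=[lathe,hook,shaft,knob] C=[drum]

Answer: 1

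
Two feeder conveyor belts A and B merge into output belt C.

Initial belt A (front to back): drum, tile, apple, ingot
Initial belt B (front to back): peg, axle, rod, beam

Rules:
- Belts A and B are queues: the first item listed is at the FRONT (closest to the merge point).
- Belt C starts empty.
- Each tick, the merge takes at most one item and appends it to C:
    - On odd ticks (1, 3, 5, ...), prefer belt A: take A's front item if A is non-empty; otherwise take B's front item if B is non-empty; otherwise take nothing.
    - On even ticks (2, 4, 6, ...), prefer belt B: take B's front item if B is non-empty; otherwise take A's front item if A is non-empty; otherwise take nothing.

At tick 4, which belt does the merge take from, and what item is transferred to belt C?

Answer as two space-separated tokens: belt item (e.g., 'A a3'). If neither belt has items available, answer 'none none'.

Tick 1: prefer A, take drum from A; A=[tile,apple,ingot] B=[peg,axle,rod,beam] C=[drum]
Tick 2: prefer B, take peg from B; A=[tile,apple,ingot] B=[axle,rod,beam] C=[drum,peg]
Tick 3: prefer A, take tile from A; A=[apple,ingot] B=[axle,rod,beam] C=[drum,peg,tile]
Tick 4: prefer B, take axle from B; A=[apple,ingot] B=[rod,beam] C=[drum,peg,tile,axle]

Answer: B axle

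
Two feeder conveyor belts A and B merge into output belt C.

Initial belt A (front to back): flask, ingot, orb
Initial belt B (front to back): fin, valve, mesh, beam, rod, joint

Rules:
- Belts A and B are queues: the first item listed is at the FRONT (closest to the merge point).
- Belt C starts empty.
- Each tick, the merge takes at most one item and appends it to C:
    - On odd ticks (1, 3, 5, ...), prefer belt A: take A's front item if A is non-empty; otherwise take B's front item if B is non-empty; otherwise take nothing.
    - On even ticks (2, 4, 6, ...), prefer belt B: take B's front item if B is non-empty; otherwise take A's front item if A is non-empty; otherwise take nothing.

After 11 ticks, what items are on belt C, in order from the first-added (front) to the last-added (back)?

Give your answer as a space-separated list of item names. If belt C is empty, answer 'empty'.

Tick 1: prefer A, take flask from A; A=[ingot,orb] B=[fin,valve,mesh,beam,rod,joint] C=[flask]
Tick 2: prefer B, take fin from B; A=[ingot,orb] B=[valve,mesh,beam,rod,joint] C=[flask,fin]
Tick 3: prefer A, take ingot from A; A=[orb] B=[valve,mesh,beam,rod,joint] C=[flask,fin,ingot]
Tick 4: prefer B, take valve from B; A=[orb] B=[mesh,beam,rod,joint] C=[flask,fin,ingot,valve]
Tick 5: prefer A, take orb from A; A=[-] B=[mesh,beam,rod,joint] C=[flask,fin,ingot,valve,orb]
Tick 6: prefer B, take mesh from B; A=[-] B=[beam,rod,joint] C=[flask,fin,ingot,valve,orb,mesh]
Tick 7: prefer A, take beam from B; A=[-] B=[rod,joint] C=[flask,fin,ingot,valve,orb,mesh,beam]
Tick 8: prefer B, take rod from B; A=[-] B=[joint] C=[flask,fin,ingot,valve,orb,mesh,beam,rod]
Tick 9: prefer A, take joint from B; A=[-] B=[-] C=[flask,fin,ingot,valve,orb,mesh,beam,rod,joint]
Tick 10: prefer B, both empty, nothing taken; A=[-] B=[-] C=[flask,fin,ingot,valve,orb,mesh,beam,rod,joint]
Tick 11: prefer A, both empty, nothing taken; A=[-] B=[-] C=[flask,fin,ingot,valve,orb,mesh,beam,rod,joint]

Answer: flask fin ingot valve orb mesh beam rod joint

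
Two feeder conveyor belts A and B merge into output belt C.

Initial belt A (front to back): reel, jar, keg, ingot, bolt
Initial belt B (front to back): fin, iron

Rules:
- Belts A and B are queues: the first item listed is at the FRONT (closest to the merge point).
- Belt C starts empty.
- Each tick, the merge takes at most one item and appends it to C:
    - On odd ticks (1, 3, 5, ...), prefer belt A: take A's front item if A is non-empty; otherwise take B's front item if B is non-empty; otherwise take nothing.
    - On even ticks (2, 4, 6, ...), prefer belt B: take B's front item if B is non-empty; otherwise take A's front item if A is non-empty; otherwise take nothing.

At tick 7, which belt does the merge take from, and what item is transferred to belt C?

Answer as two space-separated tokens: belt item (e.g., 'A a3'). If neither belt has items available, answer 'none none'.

Tick 1: prefer A, take reel from A; A=[jar,keg,ingot,bolt] B=[fin,iron] C=[reel]
Tick 2: prefer B, take fin from B; A=[jar,keg,ingot,bolt] B=[iron] C=[reel,fin]
Tick 3: prefer A, take jar from A; A=[keg,ingot,bolt] B=[iron] C=[reel,fin,jar]
Tick 4: prefer B, take iron from B; A=[keg,ingot,bolt] B=[-] C=[reel,fin,jar,iron]
Tick 5: prefer A, take keg from A; A=[ingot,bolt] B=[-] C=[reel,fin,jar,iron,keg]
Tick 6: prefer B, take ingot from A; A=[bolt] B=[-] C=[reel,fin,jar,iron,keg,ingot]
Tick 7: prefer A, take bolt from A; A=[-] B=[-] C=[reel,fin,jar,iron,keg,ingot,bolt]

Answer: A bolt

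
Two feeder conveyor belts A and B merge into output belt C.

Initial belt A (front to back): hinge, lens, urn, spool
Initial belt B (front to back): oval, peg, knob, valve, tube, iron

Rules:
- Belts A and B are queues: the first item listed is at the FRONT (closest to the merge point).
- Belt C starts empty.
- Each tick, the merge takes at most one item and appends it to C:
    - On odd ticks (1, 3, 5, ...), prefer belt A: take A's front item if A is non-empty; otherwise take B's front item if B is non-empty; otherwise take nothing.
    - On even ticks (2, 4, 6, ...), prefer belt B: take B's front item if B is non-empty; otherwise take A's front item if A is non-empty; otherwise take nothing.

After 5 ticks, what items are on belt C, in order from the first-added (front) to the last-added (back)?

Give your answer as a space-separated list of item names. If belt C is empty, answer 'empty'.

Tick 1: prefer A, take hinge from A; A=[lens,urn,spool] B=[oval,peg,knob,valve,tube,iron] C=[hinge]
Tick 2: prefer B, take oval from B; A=[lens,urn,spool] B=[peg,knob,valve,tube,iron] C=[hinge,oval]
Tick 3: prefer A, take lens from A; A=[urn,spool] B=[peg,knob,valve,tube,iron] C=[hinge,oval,lens]
Tick 4: prefer B, take peg from B; A=[urn,spool] B=[knob,valve,tube,iron] C=[hinge,oval,lens,peg]
Tick 5: prefer A, take urn from A; A=[spool] B=[knob,valve,tube,iron] C=[hinge,oval,lens,peg,urn]

Answer: hinge oval lens peg urn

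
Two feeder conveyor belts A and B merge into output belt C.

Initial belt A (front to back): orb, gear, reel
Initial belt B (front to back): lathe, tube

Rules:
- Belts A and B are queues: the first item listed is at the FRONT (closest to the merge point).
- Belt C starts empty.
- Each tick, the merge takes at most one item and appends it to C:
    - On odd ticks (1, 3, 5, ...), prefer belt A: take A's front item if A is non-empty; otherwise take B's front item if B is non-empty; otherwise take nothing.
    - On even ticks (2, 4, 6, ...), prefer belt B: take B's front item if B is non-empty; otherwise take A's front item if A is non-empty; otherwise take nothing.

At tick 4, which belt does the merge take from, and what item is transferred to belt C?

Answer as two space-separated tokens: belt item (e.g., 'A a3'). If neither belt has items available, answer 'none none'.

Tick 1: prefer A, take orb from A; A=[gear,reel] B=[lathe,tube] C=[orb]
Tick 2: prefer B, take lathe from B; A=[gear,reel] B=[tube] C=[orb,lathe]
Tick 3: prefer A, take gear from A; A=[reel] B=[tube] C=[orb,lathe,gear]
Tick 4: prefer B, take tube from B; A=[reel] B=[-] C=[orb,lathe,gear,tube]

Answer: B tube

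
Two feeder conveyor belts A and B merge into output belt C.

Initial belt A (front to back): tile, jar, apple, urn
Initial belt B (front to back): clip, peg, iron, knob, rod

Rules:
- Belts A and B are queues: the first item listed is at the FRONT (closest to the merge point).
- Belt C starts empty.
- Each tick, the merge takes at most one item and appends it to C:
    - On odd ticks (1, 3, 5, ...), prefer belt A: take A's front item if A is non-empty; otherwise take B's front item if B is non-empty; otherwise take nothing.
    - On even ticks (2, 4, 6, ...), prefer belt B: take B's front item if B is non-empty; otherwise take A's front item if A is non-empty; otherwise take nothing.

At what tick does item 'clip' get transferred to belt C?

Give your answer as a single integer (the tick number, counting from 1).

Tick 1: prefer A, take tile from A; A=[jar,apple,urn] B=[clip,peg,iron,knob,rod] C=[tile]
Tick 2: prefer B, take clip from B; A=[jar,apple,urn] B=[peg,iron,knob,rod] C=[tile,clip]

Answer: 2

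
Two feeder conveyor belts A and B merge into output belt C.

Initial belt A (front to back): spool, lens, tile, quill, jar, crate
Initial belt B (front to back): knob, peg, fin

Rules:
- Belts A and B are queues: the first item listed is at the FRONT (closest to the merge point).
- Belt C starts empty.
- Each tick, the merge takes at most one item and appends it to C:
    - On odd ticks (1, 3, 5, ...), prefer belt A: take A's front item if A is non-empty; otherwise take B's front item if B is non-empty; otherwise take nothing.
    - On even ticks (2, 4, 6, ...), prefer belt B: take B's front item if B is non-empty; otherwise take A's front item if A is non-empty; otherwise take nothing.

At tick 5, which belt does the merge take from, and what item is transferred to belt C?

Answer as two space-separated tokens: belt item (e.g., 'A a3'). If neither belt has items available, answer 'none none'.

Tick 1: prefer A, take spool from A; A=[lens,tile,quill,jar,crate] B=[knob,peg,fin] C=[spool]
Tick 2: prefer B, take knob from B; A=[lens,tile,quill,jar,crate] B=[peg,fin] C=[spool,knob]
Tick 3: prefer A, take lens from A; A=[tile,quill,jar,crate] B=[peg,fin] C=[spool,knob,lens]
Tick 4: prefer B, take peg from B; A=[tile,quill,jar,crate] B=[fin] C=[spool,knob,lens,peg]
Tick 5: prefer A, take tile from A; A=[quill,jar,crate] B=[fin] C=[spool,knob,lens,peg,tile]

Answer: A tile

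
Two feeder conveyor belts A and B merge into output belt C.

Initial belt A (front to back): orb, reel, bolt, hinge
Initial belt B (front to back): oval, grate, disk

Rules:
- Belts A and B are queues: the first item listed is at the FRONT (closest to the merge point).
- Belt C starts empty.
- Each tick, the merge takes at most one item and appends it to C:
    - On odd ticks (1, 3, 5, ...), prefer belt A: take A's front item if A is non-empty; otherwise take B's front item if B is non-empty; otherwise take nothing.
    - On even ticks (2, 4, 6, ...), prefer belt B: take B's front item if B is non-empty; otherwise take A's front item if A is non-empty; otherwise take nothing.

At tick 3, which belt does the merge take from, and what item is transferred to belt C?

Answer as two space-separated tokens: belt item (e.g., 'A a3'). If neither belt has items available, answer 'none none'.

Tick 1: prefer A, take orb from A; A=[reel,bolt,hinge] B=[oval,grate,disk] C=[orb]
Tick 2: prefer B, take oval from B; A=[reel,bolt,hinge] B=[grate,disk] C=[orb,oval]
Tick 3: prefer A, take reel from A; A=[bolt,hinge] B=[grate,disk] C=[orb,oval,reel]

Answer: A reel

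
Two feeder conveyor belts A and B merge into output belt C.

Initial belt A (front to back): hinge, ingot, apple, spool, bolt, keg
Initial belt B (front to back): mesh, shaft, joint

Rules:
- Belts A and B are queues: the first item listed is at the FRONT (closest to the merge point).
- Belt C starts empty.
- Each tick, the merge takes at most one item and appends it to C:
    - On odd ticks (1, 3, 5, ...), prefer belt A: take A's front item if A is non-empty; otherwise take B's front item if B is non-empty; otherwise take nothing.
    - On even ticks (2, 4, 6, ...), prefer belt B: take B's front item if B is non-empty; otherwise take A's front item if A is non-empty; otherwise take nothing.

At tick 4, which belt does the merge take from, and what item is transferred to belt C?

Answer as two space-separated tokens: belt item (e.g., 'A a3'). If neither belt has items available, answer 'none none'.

Tick 1: prefer A, take hinge from A; A=[ingot,apple,spool,bolt,keg] B=[mesh,shaft,joint] C=[hinge]
Tick 2: prefer B, take mesh from B; A=[ingot,apple,spool,bolt,keg] B=[shaft,joint] C=[hinge,mesh]
Tick 3: prefer A, take ingot from A; A=[apple,spool,bolt,keg] B=[shaft,joint] C=[hinge,mesh,ingot]
Tick 4: prefer B, take shaft from B; A=[apple,spool,bolt,keg] B=[joint] C=[hinge,mesh,ingot,shaft]

Answer: B shaft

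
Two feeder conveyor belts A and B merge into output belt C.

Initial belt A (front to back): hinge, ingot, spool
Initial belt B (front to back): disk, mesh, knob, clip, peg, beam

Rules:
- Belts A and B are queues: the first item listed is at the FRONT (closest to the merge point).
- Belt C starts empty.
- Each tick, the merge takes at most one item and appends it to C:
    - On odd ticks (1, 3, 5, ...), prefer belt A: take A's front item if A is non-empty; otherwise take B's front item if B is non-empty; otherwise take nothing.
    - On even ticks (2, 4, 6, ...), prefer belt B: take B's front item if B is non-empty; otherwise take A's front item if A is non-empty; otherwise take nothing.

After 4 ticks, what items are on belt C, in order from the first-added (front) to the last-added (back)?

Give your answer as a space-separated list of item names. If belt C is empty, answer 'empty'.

Answer: hinge disk ingot mesh

Derivation:
Tick 1: prefer A, take hinge from A; A=[ingot,spool] B=[disk,mesh,knob,clip,peg,beam] C=[hinge]
Tick 2: prefer B, take disk from B; A=[ingot,spool] B=[mesh,knob,clip,peg,beam] C=[hinge,disk]
Tick 3: prefer A, take ingot from A; A=[spool] B=[mesh,knob,clip,peg,beam] C=[hinge,disk,ingot]
Tick 4: prefer B, take mesh from B; A=[spool] B=[knob,clip,peg,beam] C=[hinge,disk,ingot,mesh]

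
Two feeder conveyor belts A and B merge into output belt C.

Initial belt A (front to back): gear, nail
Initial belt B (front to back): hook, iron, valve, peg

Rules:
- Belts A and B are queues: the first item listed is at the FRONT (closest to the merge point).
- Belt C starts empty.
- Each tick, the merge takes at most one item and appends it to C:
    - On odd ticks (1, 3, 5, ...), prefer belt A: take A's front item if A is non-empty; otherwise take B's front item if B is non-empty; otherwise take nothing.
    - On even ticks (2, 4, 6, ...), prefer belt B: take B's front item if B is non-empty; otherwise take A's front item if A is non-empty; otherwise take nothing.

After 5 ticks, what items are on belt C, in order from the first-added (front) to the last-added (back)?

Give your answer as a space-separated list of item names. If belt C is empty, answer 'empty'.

Answer: gear hook nail iron valve

Derivation:
Tick 1: prefer A, take gear from A; A=[nail] B=[hook,iron,valve,peg] C=[gear]
Tick 2: prefer B, take hook from B; A=[nail] B=[iron,valve,peg] C=[gear,hook]
Tick 3: prefer A, take nail from A; A=[-] B=[iron,valve,peg] C=[gear,hook,nail]
Tick 4: prefer B, take iron from B; A=[-] B=[valve,peg] C=[gear,hook,nail,iron]
Tick 5: prefer A, take valve from B; A=[-] B=[peg] C=[gear,hook,nail,iron,valve]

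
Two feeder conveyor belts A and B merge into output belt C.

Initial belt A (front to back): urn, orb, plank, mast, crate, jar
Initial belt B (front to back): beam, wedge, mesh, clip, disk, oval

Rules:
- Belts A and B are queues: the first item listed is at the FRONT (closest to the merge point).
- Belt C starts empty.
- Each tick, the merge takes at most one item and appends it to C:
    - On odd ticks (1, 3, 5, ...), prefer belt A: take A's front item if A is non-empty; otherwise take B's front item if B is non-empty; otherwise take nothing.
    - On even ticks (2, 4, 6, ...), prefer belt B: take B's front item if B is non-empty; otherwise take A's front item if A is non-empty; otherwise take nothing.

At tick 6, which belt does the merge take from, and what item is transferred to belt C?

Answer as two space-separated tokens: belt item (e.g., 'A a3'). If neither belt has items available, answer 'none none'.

Tick 1: prefer A, take urn from A; A=[orb,plank,mast,crate,jar] B=[beam,wedge,mesh,clip,disk,oval] C=[urn]
Tick 2: prefer B, take beam from B; A=[orb,plank,mast,crate,jar] B=[wedge,mesh,clip,disk,oval] C=[urn,beam]
Tick 3: prefer A, take orb from A; A=[plank,mast,crate,jar] B=[wedge,mesh,clip,disk,oval] C=[urn,beam,orb]
Tick 4: prefer B, take wedge from B; A=[plank,mast,crate,jar] B=[mesh,clip,disk,oval] C=[urn,beam,orb,wedge]
Tick 5: prefer A, take plank from A; A=[mast,crate,jar] B=[mesh,clip,disk,oval] C=[urn,beam,orb,wedge,plank]
Tick 6: prefer B, take mesh from B; A=[mast,crate,jar] B=[clip,disk,oval] C=[urn,beam,orb,wedge,plank,mesh]

Answer: B mesh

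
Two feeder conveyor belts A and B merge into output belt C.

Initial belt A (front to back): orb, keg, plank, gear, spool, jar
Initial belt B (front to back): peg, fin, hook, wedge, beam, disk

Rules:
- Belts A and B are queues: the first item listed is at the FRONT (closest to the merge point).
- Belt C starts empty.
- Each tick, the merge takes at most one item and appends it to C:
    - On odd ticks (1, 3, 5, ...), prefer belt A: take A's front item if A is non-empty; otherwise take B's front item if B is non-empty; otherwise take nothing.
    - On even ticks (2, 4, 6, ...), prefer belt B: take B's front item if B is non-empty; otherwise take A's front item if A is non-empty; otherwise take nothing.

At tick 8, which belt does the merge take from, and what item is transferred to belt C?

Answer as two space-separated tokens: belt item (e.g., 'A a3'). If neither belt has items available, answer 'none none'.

Answer: B wedge

Derivation:
Tick 1: prefer A, take orb from A; A=[keg,plank,gear,spool,jar] B=[peg,fin,hook,wedge,beam,disk] C=[orb]
Tick 2: prefer B, take peg from B; A=[keg,plank,gear,spool,jar] B=[fin,hook,wedge,beam,disk] C=[orb,peg]
Tick 3: prefer A, take keg from A; A=[plank,gear,spool,jar] B=[fin,hook,wedge,beam,disk] C=[orb,peg,keg]
Tick 4: prefer B, take fin from B; A=[plank,gear,spool,jar] B=[hook,wedge,beam,disk] C=[orb,peg,keg,fin]
Tick 5: prefer A, take plank from A; A=[gear,spool,jar] B=[hook,wedge,beam,disk] C=[orb,peg,keg,fin,plank]
Tick 6: prefer B, take hook from B; A=[gear,spool,jar] B=[wedge,beam,disk] C=[orb,peg,keg,fin,plank,hook]
Tick 7: prefer A, take gear from A; A=[spool,jar] B=[wedge,beam,disk] C=[orb,peg,keg,fin,plank,hook,gear]
Tick 8: prefer B, take wedge from B; A=[spool,jar] B=[beam,disk] C=[orb,peg,keg,fin,plank,hook,gear,wedge]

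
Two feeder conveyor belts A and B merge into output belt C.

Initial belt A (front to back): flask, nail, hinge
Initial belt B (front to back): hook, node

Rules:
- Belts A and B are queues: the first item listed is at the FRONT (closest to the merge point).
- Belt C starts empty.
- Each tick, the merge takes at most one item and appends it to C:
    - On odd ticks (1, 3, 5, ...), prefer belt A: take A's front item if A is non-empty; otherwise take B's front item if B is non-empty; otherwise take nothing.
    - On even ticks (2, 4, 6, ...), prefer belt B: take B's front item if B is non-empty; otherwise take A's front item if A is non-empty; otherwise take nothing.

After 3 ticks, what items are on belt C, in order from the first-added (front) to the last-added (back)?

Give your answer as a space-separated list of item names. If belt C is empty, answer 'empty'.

Tick 1: prefer A, take flask from A; A=[nail,hinge] B=[hook,node] C=[flask]
Tick 2: prefer B, take hook from B; A=[nail,hinge] B=[node] C=[flask,hook]
Tick 3: prefer A, take nail from A; A=[hinge] B=[node] C=[flask,hook,nail]

Answer: flask hook nail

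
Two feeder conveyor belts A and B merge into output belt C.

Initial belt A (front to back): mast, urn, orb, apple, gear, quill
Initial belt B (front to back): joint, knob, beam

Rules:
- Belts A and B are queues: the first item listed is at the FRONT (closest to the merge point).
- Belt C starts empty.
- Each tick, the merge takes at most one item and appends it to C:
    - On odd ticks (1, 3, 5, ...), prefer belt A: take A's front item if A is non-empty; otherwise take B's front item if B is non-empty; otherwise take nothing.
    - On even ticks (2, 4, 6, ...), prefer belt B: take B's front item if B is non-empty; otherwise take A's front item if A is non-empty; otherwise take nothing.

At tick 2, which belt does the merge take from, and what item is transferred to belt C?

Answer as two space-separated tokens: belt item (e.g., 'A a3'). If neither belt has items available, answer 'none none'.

Tick 1: prefer A, take mast from A; A=[urn,orb,apple,gear,quill] B=[joint,knob,beam] C=[mast]
Tick 2: prefer B, take joint from B; A=[urn,orb,apple,gear,quill] B=[knob,beam] C=[mast,joint]

Answer: B joint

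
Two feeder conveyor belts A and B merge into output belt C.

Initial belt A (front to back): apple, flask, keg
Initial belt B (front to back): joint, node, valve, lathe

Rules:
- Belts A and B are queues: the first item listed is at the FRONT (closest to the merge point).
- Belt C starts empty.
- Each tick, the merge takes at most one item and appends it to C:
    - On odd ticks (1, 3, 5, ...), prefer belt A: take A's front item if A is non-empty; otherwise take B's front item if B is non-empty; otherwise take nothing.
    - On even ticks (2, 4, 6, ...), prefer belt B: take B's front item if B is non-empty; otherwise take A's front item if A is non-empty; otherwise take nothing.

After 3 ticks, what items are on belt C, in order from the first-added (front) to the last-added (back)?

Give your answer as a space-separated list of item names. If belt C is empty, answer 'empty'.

Tick 1: prefer A, take apple from A; A=[flask,keg] B=[joint,node,valve,lathe] C=[apple]
Tick 2: prefer B, take joint from B; A=[flask,keg] B=[node,valve,lathe] C=[apple,joint]
Tick 3: prefer A, take flask from A; A=[keg] B=[node,valve,lathe] C=[apple,joint,flask]

Answer: apple joint flask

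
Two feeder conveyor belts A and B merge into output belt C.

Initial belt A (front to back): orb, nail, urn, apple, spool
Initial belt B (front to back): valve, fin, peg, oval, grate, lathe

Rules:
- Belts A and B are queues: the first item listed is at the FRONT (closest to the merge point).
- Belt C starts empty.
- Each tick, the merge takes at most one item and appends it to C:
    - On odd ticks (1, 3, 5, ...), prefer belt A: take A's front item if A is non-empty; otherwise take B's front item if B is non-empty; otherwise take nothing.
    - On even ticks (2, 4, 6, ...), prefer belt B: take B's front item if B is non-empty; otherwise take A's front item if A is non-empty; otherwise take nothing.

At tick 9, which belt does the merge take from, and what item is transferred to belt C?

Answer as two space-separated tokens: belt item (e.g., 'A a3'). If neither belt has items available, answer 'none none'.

Tick 1: prefer A, take orb from A; A=[nail,urn,apple,spool] B=[valve,fin,peg,oval,grate,lathe] C=[orb]
Tick 2: prefer B, take valve from B; A=[nail,urn,apple,spool] B=[fin,peg,oval,grate,lathe] C=[orb,valve]
Tick 3: prefer A, take nail from A; A=[urn,apple,spool] B=[fin,peg,oval,grate,lathe] C=[orb,valve,nail]
Tick 4: prefer B, take fin from B; A=[urn,apple,spool] B=[peg,oval,grate,lathe] C=[orb,valve,nail,fin]
Tick 5: prefer A, take urn from A; A=[apple,spool] B=[peg,oval,grate,lathe] C=[orb,valve,nail,fin,urn]
Tick 6: prefer B, take peg from B; A=[apple,spool] B=[oval,grate,lathe] C=[orb,valve,nail,fin,urn,peg]
Tick 7: prefer A, take apple from A; A=[spool] B=[oval,grate,lathe] C=[orb,valve,nail,fin,urn,peg,apple]
Tick 8: prefer B, take oval from B; A=[spool] B=[grate,lathe] C=[orb,valve,nail,fin,urn,peg,apple,oval]
Tick 9: prefer A, take spool from A; A=[-] B=[grate,lathe] C=[orb,valve,nail,fin,urn,peg,apple,oval,spool]

Answer: A spool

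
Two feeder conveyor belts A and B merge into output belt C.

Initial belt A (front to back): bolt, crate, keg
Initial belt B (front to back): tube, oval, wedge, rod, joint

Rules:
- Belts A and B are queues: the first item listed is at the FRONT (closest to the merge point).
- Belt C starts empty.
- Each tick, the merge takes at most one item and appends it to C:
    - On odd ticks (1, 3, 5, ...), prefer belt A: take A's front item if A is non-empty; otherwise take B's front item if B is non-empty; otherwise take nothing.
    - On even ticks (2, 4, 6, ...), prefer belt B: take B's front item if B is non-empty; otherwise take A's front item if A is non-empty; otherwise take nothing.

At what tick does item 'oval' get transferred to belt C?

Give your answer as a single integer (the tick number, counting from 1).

Tick 1: prefer A, take bolt from A; A=[crate,keg] B=[tube,oval,wedge,rod,joint] C=[bolt]
Tick 2: prefer B, take tube from B; A=[crate,keg] B=[oval,wedge,rod,joint] C=[bolt,tube]
Tick 3: prefer A, take crate from A; A=[keg] B=[oval,wedge,rod,joint] C=[bolt,tube,crate]
Tick 4: prefer B, take oval from B; A=[keg] B=[wedge,rod,joint] C=[bolt,tube,crate,oval]

Answer: 4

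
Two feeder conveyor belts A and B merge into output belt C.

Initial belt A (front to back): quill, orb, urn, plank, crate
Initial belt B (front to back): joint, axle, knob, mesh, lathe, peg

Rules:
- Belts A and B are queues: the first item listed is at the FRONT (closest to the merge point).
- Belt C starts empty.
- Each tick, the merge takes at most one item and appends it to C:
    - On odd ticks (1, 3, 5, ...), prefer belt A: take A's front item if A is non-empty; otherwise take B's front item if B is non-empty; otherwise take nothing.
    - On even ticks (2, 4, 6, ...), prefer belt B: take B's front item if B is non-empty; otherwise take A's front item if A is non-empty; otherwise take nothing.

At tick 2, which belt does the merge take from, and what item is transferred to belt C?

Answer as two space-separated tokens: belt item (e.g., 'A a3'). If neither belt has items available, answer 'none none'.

Tick 1: prefer A, take quill from A; A=[orb,urn,plank,crate] B=[joint,axle,knob,mesh,lathe,peg] C=[quill]
Tick 2: prefer B, take joint from B; A=[orb,urn,plank,crate] B=[axle,knob,mesh,lathe,peg] C=[quill,joint]

Answer: B joint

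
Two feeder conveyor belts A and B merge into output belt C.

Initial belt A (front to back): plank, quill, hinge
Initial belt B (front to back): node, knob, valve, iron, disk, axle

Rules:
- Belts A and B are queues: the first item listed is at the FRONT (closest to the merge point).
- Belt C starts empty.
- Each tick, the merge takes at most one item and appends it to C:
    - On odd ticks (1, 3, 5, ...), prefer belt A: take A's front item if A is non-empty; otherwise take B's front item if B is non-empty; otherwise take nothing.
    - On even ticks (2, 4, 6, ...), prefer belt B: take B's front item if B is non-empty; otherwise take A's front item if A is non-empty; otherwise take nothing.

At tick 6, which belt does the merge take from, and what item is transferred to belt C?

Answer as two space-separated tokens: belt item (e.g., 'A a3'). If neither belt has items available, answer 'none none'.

Tick 1: prefer A, take plank from A; A=[quill,hinge] B=[node,knob,valve,iron,disk,axle] C=[plank]
Tick 2: prefer B, take node from B; A=[quill,hinge] B=[knob,valve,iron,disk,axle] C=[plank,node]
Tick 3: prefer A, take quill from A; A=[hinge] B=[knob,valve,iron,disk,axle] C=[plank,node,quill]
Tick 4: prefer B, take knob from B; A=[hinge] B=[valve,iron,disk,axle] C=[plank,node,quill,knob]
Tick 5: prefer A, take hinge from A; A=[-] B=[valve,iron,disk,axle] C=[plank,node,quill,knob,hinge]
Tick 6: prefer B, take valve from B; A=[-] B=[iron,disk,axle] C=[plank,node,quill,knob,hinge,valve]

Answer: B valve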